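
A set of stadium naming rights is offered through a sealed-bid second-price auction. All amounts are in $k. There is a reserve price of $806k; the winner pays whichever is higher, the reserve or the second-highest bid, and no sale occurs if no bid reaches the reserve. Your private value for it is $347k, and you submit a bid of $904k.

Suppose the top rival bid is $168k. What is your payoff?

−$459k

Your bid $904k is the highest and exceeds the reserve.
Price = max(second-highest bid, reserve) = max($168k, $806k) = $806k.
Payoff = $347k − $806k = −$459k.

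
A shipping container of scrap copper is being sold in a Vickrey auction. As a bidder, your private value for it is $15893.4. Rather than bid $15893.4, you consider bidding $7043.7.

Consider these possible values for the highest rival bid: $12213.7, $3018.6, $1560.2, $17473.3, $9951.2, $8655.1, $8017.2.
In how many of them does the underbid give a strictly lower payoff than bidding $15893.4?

The deviation hurts exactly when the highest competing bid lies strictly between $7043.7 and $15893.4 — underbidding then forfeits a profitable win.
$12213.7: inside the interval → strictly worse (loss $3679.7).
$3018.6: below both → same outcome either way.
$1560.2: below both → same outcome either way.
$17473.3: above both → same outcome either way.
$9951.2: inside the interval → strictly worse (loss $5942.2).
$8655.1: inside the interval → strictly worse (loss $7238.3).
$8017.2: inside the interval → strictly worse (loss $7876.2).
Count: 4.

4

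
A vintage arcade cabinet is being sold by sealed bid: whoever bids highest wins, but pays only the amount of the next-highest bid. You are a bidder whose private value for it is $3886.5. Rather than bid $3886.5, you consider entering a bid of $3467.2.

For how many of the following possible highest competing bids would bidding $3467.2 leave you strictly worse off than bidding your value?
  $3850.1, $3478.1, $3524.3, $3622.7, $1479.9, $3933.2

The deviation hurts exactly when the highest competing bid lies strictly between $3467.2 and $3886.5 — underbidding then forfeits a profitable win.
$3850.1: inside the interval → strictly worse (loss $36.4).
$3478.1: inside the interval → strictly worse (loss $408.4).
$3524.3: inside the interval → strictly worse (loss $362.2).
$3622.7: inside the interval → strictly worse (loss $263.8).
$1479.9: below both → same outcome either way.
$3933.2: above both → same outcome either way.
Count: 4.

4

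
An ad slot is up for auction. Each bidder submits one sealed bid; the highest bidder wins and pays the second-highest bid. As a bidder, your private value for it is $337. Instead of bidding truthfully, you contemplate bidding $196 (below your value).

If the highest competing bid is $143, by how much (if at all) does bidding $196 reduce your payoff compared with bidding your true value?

Bidding your value $337: you win (since $337 > $143) and pay $143. Payoff $194.
Bidding $196: you win and pay $143. Payoff $337 − $143 = $194.
Difference = $194 − $194 = $0; both bids lead to the same outcome because the competing bid is below both your value and your alternative bid.
Truthful bidding weakly dominates here: raising your bid can only win items priced above your value, and lowering it can only forfeit items priced below.

$0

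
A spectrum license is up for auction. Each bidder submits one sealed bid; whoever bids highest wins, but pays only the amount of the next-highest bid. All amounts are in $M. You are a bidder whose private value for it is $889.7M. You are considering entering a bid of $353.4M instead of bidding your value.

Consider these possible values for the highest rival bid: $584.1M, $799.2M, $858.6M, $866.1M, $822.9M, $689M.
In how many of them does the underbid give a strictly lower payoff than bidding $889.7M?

6

The deviation hurts exactly when the highest competing bid lies strictly between $353.4M and $889.7M — underbidding then forfeits a profitable win.
$584.1M: inside the interval → strictly worse (loss $305.6M).
$799.2M: inside the interval → strictly worse (loss $90.5M).
$858.6M: inside the interval → strictly worse (loss $31.1M).
$866.1M: inside the interval → strictly worse (loss $23.6M).
$822.9M: inside the interval → strictly worse (loss $66.8M).
$689M: inside the interval → strictly worse (loss $200.7M).
Count: 6.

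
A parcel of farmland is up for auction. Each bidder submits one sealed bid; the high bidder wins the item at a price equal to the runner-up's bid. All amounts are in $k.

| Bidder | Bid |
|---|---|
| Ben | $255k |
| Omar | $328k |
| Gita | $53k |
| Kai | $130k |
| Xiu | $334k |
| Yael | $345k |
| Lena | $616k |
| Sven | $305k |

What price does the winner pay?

$345k

Highest bid: Lena at $616k, so Lena wins.
Second-highest bid: Yael at $345k — that is the price the winner pays.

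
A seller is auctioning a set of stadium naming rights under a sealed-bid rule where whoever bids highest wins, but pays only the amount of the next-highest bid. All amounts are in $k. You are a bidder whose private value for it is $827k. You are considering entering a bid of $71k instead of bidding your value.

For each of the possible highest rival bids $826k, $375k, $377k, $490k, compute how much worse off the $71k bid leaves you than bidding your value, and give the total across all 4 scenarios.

$1240k

The deviation costs you only when the competing bid falls strictly between $71k and $827k; elsewhere both bids give the same outcome.
$826k: truthful payoff $1k, deviation payoff $0k → loss $1k.
$375k: truthful payoff $452k, deviation payoff $0k → loss $452k.
$377k: truthful payoff $450k, deviation payoff $0k → loss $450k.
$490k: truthful payoff $337k, deviation payoff $0k → loss $337k.
Total loss = $1k + $452k + $450k + $337k = $1240k.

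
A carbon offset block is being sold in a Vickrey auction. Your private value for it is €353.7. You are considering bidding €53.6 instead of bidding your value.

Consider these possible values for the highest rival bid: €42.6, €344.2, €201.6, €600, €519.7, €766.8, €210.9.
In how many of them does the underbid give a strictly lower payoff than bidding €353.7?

The deviation hurts exactly when the highest competing bid lies strictly between €53.6 and €353.7 — underbidding then forfeits a profitable win.
€42.6: below both → same outcome either way.
€344.2: inside the interval → strictly worse (loss €9.5).
€201.6: inside the interval → strictly worse (loss €152.1).
€600: above both → same outcome either way.
€519.7: above both → same outcome either way.
€766.8: above both → same outcome either way.
€210.9: inside the interval → strictly worse (loss €142.8).
Count: 3.

3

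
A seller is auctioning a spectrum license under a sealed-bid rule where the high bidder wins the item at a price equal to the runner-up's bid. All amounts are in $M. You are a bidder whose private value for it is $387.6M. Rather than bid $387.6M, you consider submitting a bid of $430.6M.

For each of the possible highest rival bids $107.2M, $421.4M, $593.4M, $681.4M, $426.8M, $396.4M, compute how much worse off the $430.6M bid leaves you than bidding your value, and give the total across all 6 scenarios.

The deviation costs you only when the competing bid falls strictly between $387.6M and $430.6M; elsewhere both bids give the same outcome.
$107.2M: outcomes coincide → loss $0M.
$421.4M: truthful payoff $0M, deviation payoff −$33.8M → loss $33.8M.
$593.4M: outcomes coincide → loss $0M.
$681.4M: outcomes coincide → loss $0M.
$426.8M: truthful payoff $0M, deviation payoff −$39.2M → loss $39.2M.
$396.4M: truthful payoff $0M, deviation payoff −$8.8M → loss $8.8M.
Total loss = $33.8M + $39.2M + $8.8M = $81.8M.

$81.8M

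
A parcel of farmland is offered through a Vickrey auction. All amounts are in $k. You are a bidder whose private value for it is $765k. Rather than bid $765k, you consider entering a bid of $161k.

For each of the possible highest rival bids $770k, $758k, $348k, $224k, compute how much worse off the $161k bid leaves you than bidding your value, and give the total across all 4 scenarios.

$965k

The deviation costs you only when the competing bid falls strictly between $161k and $765k; elsewhere both bids give the same outcome.
$770k: outcomes coincide → loss $0k.
$758k: truthful payoff $7k, deviation payoff $0k → loss $7k.
$348k: truthful payoff $417k, deviation payoff $0k → loss $417k.
$224k: truthful payoff $541k, deviation payoff $0k → loss $541k.
Total loss = $7k + $417k + $541k = $965k.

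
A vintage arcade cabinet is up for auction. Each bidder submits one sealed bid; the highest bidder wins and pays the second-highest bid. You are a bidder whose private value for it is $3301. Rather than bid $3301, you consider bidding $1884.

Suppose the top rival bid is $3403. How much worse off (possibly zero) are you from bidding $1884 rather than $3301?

Bidding your value $3301: you lose (since $3301 < $3403). Payoff $0.
Bidding $1884: you lose. Payoff $0.
Difference = $0 − $0 = $0; both bids lead to the same outcome because the competing bid is above both your value and your alternative bid.

$0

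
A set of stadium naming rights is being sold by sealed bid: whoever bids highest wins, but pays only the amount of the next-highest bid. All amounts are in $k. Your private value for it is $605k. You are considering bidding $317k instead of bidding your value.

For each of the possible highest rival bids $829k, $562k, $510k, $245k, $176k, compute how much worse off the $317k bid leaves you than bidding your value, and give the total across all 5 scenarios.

$138k

The deviation costs you only when the competing bid falls strictly between $317k and $605k; elsewhere both bids give the same outcome.
$829k: outcomes coincide → loss $0k.
$562k: truthful payoff $43k, deviation payoff $0k → loss $43k.
$510k: truthful payoff $95k, deviation payoff $0k → loss $95k.
$245k: outcomes coincide → loss $0k.
$176k: outcomes coincide → loss $0k.
Total loss = $43k + $95k = $138k.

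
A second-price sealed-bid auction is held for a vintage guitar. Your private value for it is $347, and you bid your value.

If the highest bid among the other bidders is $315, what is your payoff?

$32

Your bid $347 exceeds the highest competing bid $315, so you win.
In a second-price auction the winner pays the second-highest bid, $315.
Payoff = value − price = $347 − $315 = $32.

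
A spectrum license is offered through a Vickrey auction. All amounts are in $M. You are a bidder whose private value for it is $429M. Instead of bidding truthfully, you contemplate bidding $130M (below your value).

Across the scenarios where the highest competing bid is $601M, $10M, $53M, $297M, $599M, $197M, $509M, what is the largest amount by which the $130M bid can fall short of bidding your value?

$232M

$601M: same outcome either way → loss $0M.
$10M: same outcome either way → loss $0M.
$53M: same outcome either way → loss $0M.
$297M: truthful gives $132M, deviation gives $0M → loss $132M.
$599M: same outcome either way → loss $0M.
$197M: truthful gives $232M, deviation gives $0M → loss $232M.
$509M: same outcome either way → loss $0M.
Maximum loss: $232M.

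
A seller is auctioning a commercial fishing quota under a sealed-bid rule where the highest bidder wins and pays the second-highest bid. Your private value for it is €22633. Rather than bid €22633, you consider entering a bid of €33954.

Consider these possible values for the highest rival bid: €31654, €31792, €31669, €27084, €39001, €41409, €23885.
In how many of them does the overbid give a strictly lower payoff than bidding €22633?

5

The deviation hurts exactly when the highest competing bid lies strictly between €22633 and €33954 — overbidding then wins at a price above your value.
€31654: inside the interval → strictly worse (loss €9021).
€31792: inside the interval → strictly worse (loss €9159).
€31669: inside the interval → strictly worse (loss €9036).
€27084: inside the interval → strictly worse (loss €4451).
€39001: above both → same outcome either way.
€41409: above both → same outcome either way.
€23885: inside the interval → strictly worse (loss €1252).
Count: 5.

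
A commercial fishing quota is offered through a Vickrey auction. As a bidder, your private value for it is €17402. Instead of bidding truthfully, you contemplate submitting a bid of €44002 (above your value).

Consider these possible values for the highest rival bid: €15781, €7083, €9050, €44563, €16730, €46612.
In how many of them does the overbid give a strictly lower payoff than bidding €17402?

The deviation hurts exactly when the highest competing bid lies strictly between €17402 and €44002 — overbidding then wins at a price above your value.
€15781: below both → same outcome either way.
€7083: below both → same outcome either way.
€9050: below both → same outcome either way.
€44563: above both → same outcome either way.
€16730: below both → same outcome either way.
€46612: above both → same outcome either way.
Count: 0.

0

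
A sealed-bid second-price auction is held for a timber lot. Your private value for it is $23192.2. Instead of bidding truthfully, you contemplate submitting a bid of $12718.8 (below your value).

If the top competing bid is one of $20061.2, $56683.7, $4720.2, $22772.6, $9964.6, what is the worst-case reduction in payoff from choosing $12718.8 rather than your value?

$3131

$20061.2: truthful gives $3131, deviation gives $0 → loss $3131.
$56683.7: same outcome either way → loss $0.
$4720.2: same outcome either way → loss $0.
$22772.6: truthful gives $419.6, deviation gives $0 → loss $419.6.
$9964.6: same outcome either way → loss $0.
Maximum loss: $3131.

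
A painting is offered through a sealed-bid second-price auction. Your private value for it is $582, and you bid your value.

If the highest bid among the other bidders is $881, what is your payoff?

$0

Your bid $582 is below the highest competing bid $881, so you lose.
A losing bidder pays nothing and receives nothing: payoff = $0.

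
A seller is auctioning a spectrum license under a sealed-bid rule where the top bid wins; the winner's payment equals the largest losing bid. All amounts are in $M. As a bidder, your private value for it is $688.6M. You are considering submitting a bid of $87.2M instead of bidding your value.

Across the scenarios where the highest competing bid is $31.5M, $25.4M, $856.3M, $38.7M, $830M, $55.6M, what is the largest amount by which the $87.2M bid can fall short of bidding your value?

$31.5M: same outcome either way → loss $0M.
$25.4M: same outcome either way → loss $0M.
$856.3M: same outcome either way → loss $0M.
$38.7M: same outcome either way → loss $0M.
$830M: same outcome either way → loss $0M.
$55.6M: same outcome either way → loss $0M.
Maximum loss: $0M.

$0M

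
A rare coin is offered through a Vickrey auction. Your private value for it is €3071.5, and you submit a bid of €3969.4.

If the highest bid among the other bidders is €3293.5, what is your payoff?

Your bid €3969.4 exceeds the highest competing bid €3293.5, so you win.
In a second-price auction the winner pays the second-highest bid, €3293.5.
Payoff = value − price = €3071.5 − €3293.5 = −€222.

−€222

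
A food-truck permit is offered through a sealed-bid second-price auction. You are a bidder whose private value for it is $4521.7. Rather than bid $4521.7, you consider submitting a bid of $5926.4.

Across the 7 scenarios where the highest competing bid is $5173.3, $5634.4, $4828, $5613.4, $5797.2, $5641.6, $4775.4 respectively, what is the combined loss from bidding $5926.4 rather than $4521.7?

$5811.4

The deviation costs you only when the competing bid falls strictly between $4521.7 and $5926.4; elsewhere both bids give the same outcome.
$5173.3: truthful payoff $0, deviation payoff −$651.6 → loss $651.6.
$5634.4: truthful payoff $0, deviation payoff −$1112.7 → loss $1112.7.
$4828: truthful payoff $0, deviation payoff −$306.3 → loss $306.3.
$5613.4: truthful payoff $0, deviation payoff −$1091.7 → loss $1091.7.
$5797.2: truthful payoff $0, deviation payoff −$1275.5 → loss $1275.5.
$5641.6: truthful payoff $0, deviation payoff −$1119.9 → loss $1119.9.
$4775.4: truthful payoff $0, deviation payoff −$253.7 → loss $253.7.
Total loss = $651.6 + $1112.7 + $306.3 + $1091.7 + $1275.5 + $1119.9 + $253.7 = $5811.4.
Truthful bidding weakly dominates here: raising your bid can only win items priced above your value, and lowering it can only forfeit items priced below.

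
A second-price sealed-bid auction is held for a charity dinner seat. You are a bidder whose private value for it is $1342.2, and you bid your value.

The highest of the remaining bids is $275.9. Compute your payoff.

Your bid $1342.2 exceeds the highest competing bid $275.9, so you win.
In a second-price auction the winner pays the second-highest bid, $275.9.
Payoff = value − price = $1342.2 − $275.9 = $1066.3.

$1066.3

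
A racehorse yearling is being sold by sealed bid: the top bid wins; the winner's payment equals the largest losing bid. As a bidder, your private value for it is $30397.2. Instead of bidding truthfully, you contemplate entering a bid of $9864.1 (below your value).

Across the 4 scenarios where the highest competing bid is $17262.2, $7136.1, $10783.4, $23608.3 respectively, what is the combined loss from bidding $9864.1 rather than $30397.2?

$39537.7

The deviation costs you only when the competing bid falls strictly between $9864.1 and $30397.2; elsewhere both bids give the same outcome.
$17262.2: truthful payoff $13135, deviation payoff $0 → loss $13135.
$7136.1: outcomes coincide → loss $0.
$10783.4: truthful payoff $19613.8, deviation payoff $0 → loss $19613.8.
$23608.3: truthful payoff $6788.9, deviation payoff $0 → loss $6788.9.
Total loss = $13135 + $19613.8 + $6788.9 = $39537.7.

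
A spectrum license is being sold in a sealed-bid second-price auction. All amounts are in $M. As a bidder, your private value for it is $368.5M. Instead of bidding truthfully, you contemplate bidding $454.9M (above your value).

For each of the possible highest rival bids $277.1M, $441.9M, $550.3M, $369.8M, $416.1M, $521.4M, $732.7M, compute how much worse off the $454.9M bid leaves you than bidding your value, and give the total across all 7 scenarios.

The deviation costs you only when the competing bid falls strictly between $368.5M and $454.9M; elsewhere both bids give the same outcome.
$277.1M: outcomes coincide → loss $0M.
$441.9M: truthful payoff $0M, deviation payoff −$73.4M → loss $73.4M.
$550.3M: outcomes coincide → loss $0M.
$369.8M: truthful payoff $0M, deviation payoff −$1.3M → loss $1.3M.
$416.1M: truthful payoff $0M, deviation payoff −$47.6M → loss $47.6M.
$521.4M: outcomes coincide → loss $0M.
$732.7M: outcomes coincide → loss $0M.
Total loss = $73.4M + $1.3M + $47.6M = $122.3M.
Because the price is fixed by the runner-up's bid, deviating from your value can only change a good outcome into a bad one — never the reverse.

$122.3M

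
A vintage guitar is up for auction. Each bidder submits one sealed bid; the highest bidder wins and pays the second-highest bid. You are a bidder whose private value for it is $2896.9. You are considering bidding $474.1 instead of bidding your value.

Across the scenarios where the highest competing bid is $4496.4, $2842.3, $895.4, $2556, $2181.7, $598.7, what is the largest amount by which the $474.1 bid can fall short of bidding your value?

$2298.2

$4496.4: same outcome either way → loss $0.
$2842.3: truthful gives $54.6, deviation gives $0 → loss $54.6.
$895.4: truthful gives $2001.5, deviation gives $0 → loss $2001.5.
$2556: truthful gives $340.9, deviation gives $0 → loss $340.9.
$2181.7: truthful gives $715.2, deviation gives $0 → loss $715.2.
$598.7: truthful gives $2298.2, deviation gives $0 → loss $2298.2.
Maximum loss: $2298.2.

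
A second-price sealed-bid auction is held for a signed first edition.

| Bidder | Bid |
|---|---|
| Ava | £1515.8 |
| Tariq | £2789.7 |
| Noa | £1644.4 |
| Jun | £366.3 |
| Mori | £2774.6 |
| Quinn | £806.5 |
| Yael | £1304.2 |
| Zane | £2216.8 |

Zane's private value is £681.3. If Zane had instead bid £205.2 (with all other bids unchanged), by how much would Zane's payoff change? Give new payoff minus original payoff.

The highest bid among the other bidders is £2789.7; Zane's bid doesn't change that.
Original bid £2216.8: Zane is not highest (top rival bid is £2789.7); payoff £0.
Alternative bid £205.2: Zane is not highest (top rival bid is £2789.7); payoff £0.
Change in payoff = £0 − (£0) = £0.

£0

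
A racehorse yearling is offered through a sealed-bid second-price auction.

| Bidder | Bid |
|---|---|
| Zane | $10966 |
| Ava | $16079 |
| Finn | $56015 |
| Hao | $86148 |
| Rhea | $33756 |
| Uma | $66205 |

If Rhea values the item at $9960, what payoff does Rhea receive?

Highest bid: Hao at $86148, so Hao wins.
Second-highest bid: Uma at $66205 — that is the price the winner pays.
Rhea did not win, so Rhea pays nothing and receives nothing: payoff $0.

$0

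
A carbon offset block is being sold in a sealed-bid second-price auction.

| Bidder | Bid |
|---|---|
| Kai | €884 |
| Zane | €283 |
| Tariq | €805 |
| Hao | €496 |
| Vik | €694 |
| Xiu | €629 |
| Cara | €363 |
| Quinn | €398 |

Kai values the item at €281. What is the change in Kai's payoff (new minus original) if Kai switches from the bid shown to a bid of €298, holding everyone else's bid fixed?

The highest bid among the other bidders is €805; Kai's bid doesn't change that.
Original bid €884: Kai is highest, pays the top rival bid €805; payoff €281 − €805 = −€524.
Alternative bid €298: Kai is not highest (top rival bid is €805); payoff €0.
Change in payoff = €0 − (−€524) = €524.

€524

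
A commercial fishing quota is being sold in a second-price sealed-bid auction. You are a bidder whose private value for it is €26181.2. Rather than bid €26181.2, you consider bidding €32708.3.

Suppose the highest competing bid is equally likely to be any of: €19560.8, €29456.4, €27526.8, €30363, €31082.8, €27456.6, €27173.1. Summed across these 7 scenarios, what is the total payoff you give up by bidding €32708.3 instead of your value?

The deviation costs you only when the competing bid falls strictly between €26181.2 and €32708.3; elsewhere both bids give the same outcome.
€19560.8: outcomes coincide → loss €0.
€29456.4: truthful payoff €0, deviation payoff −€3275.2 → loss €3275.2.
€27526.8: truthful payoff €0, deviation payoff −€1345.6 → loss €1345.6.
€30363: truthful payoff €0, deviation payoff −€4181.8 → loss €4181.8.
€31082.8: truthful payoff €0, deviation payoff −€4901.6 → loss €4901.6.
€27456.6: truthful payoff €0, deviation payoff −€1275.4 → loss €1275.4.
€27173.1: truthful payoff €0, deviation payoff −€991.9 → loss €991.9.
Total loss = €3275.2 + €1345.6 + €4181.8 + €4901.6 + €1275.4 + €991.9 = €15971.5.
Because the price is fixed by the runner-up's bid, deviating from your value can only change a good outcome into a bad one — never the reverse.

€15971.5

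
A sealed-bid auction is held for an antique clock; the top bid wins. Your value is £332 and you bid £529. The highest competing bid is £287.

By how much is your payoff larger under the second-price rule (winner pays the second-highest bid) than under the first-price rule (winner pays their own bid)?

£242

You have the highest bid, so you win under either rule.
Second-price: pay £287 → payoff £45.
First-price: pay your own bid £529 → payoff −£197.
Difference = £45 − (−£197) = £242.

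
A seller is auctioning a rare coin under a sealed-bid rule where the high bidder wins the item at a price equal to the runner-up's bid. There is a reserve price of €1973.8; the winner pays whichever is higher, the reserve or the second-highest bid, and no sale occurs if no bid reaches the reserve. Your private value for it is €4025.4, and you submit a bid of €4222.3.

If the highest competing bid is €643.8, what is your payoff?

Your bid €4222.3 is the highest and exceeds the reserve.
Price = max(second-highest bid, reserve) = max(€643.8, €1973.8) = €1973.8.
Payoff = €4025.4 − €1973.8 = €2051.6.

€2051.6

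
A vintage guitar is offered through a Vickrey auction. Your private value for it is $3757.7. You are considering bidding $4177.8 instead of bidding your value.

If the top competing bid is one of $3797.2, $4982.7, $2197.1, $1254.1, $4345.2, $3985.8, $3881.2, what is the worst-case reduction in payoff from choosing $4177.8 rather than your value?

$3797.2: truthful gives $0, deviation gives −$39.5 → loss $39.5.
$4982.7: same outcome either way → loss $0.
$2197.1: same outcome either way → loss $0.
$1254.1: same outcome either way → loss $0.
$4345.2: same outcome either way → loss $0.
$3985.8: truthful gives $0, deviation gives −$228.1 → loss $228.1.
$3881.2: truthful gives $0, deviation gives −$123.5 → loss $123.5.
Maximum loss: $228.1.

$228.1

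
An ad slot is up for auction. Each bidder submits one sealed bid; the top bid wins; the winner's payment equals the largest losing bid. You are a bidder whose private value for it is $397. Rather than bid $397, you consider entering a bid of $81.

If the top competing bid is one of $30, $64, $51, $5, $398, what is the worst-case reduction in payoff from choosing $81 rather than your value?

$30: same outcome either way → loss $0.
$64: same outcome either way → loss $0.
$51: same outcome either way → loss $0.
$5: same outcome either way → loss $0.
$398: same outcome either way → loss $0.
Maximum loss: $0.

$0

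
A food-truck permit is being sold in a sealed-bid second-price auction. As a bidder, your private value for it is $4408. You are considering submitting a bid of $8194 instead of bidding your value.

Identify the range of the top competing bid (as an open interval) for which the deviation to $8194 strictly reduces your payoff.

If the competing bid is below $4408, both bids win at the same price — no difference.
If it is above $8194, both bids lose — no difference.
If it lies strictly between $4408 and $8194, bidding your value loses (payoff 0) while bidding $8194 wins at a price above your value (payoff negative).
So the deviation strictly hurts on the open interval ($4408, $8194).

($4408, $8194)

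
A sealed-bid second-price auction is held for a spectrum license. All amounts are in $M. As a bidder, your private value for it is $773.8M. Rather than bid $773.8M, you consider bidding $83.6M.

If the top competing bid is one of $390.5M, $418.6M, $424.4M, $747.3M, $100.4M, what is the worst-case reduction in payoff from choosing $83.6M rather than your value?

$390.5M: truthful gives $383.3M, deviation gives $0M → loss $383.3M.
$418.6M: truthful gives $355.2M, deviation gives $0M → loss $355.2M.
$424.4M: truthful gives $349.4M, deviation gives $0M → loss $349.4M.
$747.3M: truthful gives $26.5M, deviation gives $0M → loss $26.5M.
$100.4M: truthful gives $673.4M, deviation gives $0M → loss $673.4M.
Maximum loss: $673.4M.

$673.4M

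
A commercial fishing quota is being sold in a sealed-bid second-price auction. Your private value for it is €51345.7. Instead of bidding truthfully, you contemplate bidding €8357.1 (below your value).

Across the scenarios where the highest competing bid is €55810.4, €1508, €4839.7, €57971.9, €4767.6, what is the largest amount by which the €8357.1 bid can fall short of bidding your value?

€55810.4: same outcome either way → loss €0.
€1508: same outcome either way → loss €0.
€4839.7: same outcome either way → loss €0.
€57971.9: same outcome either way → loss €0.
€4767.6: same outcome either way → loss €0.
Maximum loss: €0.

€0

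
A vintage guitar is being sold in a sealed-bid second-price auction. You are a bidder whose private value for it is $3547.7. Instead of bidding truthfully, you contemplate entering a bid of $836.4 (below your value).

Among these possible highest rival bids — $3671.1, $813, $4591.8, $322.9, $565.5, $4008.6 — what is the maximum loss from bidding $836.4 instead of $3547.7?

$0

$3671.1: same outcome either way → loss $0.
$813: same outcome either way → loss $0.
$4591.8: same outcome either way → loss $0.
$322.9: same outcome either way → loss $0.
$565.5: same outcome either way → loss $0.
$4008.6: same outcome either way → loss $0.
Maximum loss: $0.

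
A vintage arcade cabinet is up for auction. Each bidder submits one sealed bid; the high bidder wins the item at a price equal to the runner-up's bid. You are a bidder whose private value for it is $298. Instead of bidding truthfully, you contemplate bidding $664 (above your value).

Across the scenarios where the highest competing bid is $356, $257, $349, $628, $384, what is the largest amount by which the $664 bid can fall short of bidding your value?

$330

$356: truthful gives $0, deviation gives −$58 → loss $58.
$257: same outcome either way → loss $0.
$349: truthful gives $0, deviation gives −$51 → loss $51.
$628: truthful gives $0, deviation gives −$330 → loss $330.
$384: truthful gives $0, deviation gives −$86 → loss $86.
Maximum loss: $330.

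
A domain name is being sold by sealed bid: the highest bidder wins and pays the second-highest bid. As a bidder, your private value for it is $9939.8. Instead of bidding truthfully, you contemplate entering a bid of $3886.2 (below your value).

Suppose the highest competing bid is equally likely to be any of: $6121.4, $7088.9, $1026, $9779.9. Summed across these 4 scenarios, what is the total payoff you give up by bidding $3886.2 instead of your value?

$6829.2

The deviation costs you only when the competing bid falls strictly between $3886.2 and $9939.8; elsewhere both bids give the same outcome.
$6121.4: truthful payoff $3818.4, deviation payoff $0 → loss $3818.4.
$7088.9: truthful payoff $2850.9, deviation payoff $0 → loss $2850.9.
$1026: outcomes coincide → loss $0.
$9779.9: truthful payoff $159.9, deviation payoff $0 → loss $159.9.
Total loss = $3818.4 + $2850.9 + $159.9 = $6829.2.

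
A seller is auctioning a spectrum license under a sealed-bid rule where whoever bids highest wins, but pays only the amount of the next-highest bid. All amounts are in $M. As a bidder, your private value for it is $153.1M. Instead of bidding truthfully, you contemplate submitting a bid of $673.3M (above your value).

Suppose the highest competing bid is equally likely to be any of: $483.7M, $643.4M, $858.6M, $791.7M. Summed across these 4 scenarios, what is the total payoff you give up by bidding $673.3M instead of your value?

The deviation costs you only when the competing bid falls strictly between $153.1M and $673.3M; elsewhere both bids give the same outcome.
$483.7M: truthful payoff $0M, deviation payoff −$330.6M → loss $330.6M.
$643.4M: truthful payoff $0M, deviation payoff −$490.3M → loss $490.3M.
$858.6M: outcomes coincide → loss $0M.
$791.7M: outcomes coincide → loss $0M.
Total loss = $330.6M + $490.3M = $820.9M.

$820.9M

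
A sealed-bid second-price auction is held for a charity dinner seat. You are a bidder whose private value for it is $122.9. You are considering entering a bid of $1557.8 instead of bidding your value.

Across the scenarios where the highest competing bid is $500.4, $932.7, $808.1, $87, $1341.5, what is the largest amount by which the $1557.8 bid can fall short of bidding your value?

$1218.6

$500.4: truthful gives $0, deviation gives −$377.5 → loss $377.5.
$932.7: truthful gives $0, deviation gives −$809.8 → loss $809.8.
$808.1: truthful gives $0, deviation gives −$685.2 → loss $685.2.
$87: same outcome either way → loss $0.
$1341.5: truthful gives $0, deviation gives −$1218.6 → loss $1218.6.
Maximum loss: $1218.6.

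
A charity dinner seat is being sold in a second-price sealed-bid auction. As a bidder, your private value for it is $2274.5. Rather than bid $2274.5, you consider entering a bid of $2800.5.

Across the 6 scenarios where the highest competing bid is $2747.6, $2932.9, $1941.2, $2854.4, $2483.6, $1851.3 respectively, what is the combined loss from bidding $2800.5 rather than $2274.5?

The deviation costs you only when the competing bid falls strictly between $2274.5 and $2800.5; elsewhere both bids give the same outcome.
$2747.6: truthful payoff $0, deviation payoff −$473.1 → loss $473.1.
$2932.9: outcomes coincide → loss $0.
$1941.2: outcomes coincide → loss $0.
$2854.4: outcomes coincide → loss $0.
$2483.6: truthful payoff $0, deviation payoff −$209.1 → loss $209.1.
$1851.3: outcomes coincide → loss $0.
Total loss = $473.1 + $209.1 = $682.2.

$682.2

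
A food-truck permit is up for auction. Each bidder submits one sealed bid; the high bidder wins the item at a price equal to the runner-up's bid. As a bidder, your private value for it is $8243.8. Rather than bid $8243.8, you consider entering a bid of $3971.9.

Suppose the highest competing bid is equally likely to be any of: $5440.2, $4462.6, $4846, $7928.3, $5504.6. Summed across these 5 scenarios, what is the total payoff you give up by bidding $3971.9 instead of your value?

The deviation costs you only when the competing bid falls strictly between $3971.9 and $8243.8; elsewhere both bids give the same outcome.
$5440.2: truthful payoff $2803.6, deviation payoff $0 → loss $2803.6.
$4462.6: truthful payoff $3781.2, deviation payoff $0 → loss $3781.2.
$4846: truthful payoff $3397.8, deviation payoff $0 → loss $3397.8.
$7928.3: truthful payoff $315.5, deviation payoff $0 → loss $315.5.
$5504.6: truthful payoff $2739.2, deviation payoff $0 → loss $2739.2.
Total loss = $2803.6 + $3781.2 + $3397.8 + $315.5 + $2739.2 = $13037.3.
Because the price is fixed by the runner-up's bid, deviating from your value can only change a good outcome into a bad one — never the reverse.

$13037.3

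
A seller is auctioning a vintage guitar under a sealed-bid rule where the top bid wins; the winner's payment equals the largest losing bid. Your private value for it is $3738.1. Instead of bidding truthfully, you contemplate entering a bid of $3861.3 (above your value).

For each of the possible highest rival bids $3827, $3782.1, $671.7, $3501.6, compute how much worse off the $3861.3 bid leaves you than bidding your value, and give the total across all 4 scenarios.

The deviation costs you only when the competing bid falls strictly between $3738.1 and $3861.3; elsewhere both bids give the same outcome.
$3827: truthful payoff $0, deviation payoff −$88.9 → loss $88.9.
$3782.1: truthful payoff $0, deviation payoff −$44 → loss $44.
$671.7: outcomes coincide → loss $0.
$3501.6: outcomes coincide → loss $0.
Total loss = $88.9 + $44 = $132.9.
In a second-price auction your bid sets only whether you win, not what you pay, so bidding your true value is weakly dominant.

$132.9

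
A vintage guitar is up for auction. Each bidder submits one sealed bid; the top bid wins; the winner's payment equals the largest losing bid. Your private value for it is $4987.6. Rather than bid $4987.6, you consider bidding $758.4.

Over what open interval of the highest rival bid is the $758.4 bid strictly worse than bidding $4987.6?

If the competing bid is below $758.4, both bids win at the same price — no difference.
If it is above $4987.6, both bids lose — no difference.
If it lies strictly between $758.4 and $4987.6, bidding your value wins at a price below your value (positive payoff) while bidding $758.4 loses (payoff 0).
So the deviation strictly hurts on the open interval ($758.4, $4987.6).

($758.4, $4987.6)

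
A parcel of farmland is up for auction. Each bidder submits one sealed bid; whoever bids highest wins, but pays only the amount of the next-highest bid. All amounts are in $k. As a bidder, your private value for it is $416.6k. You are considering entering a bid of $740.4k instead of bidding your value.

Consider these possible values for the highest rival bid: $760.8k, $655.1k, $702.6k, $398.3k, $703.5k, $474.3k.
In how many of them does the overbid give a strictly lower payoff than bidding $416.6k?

4

The deviation hurts exactly when the highest competing bid lies strictly between $416.6k and $740.4k — overbidding then wins at a price above your value.
$760.8k: above both → same outcome either way.
$655.1k: inside the interval → strictly worse (loss $238.5k).
$702.6k: inside the interval → strictly worse (loss $286k).
$398.3k: below both → same outcome either way.
$703.5k: inside the interval → strictly worse (loss $286.9k).
$474.3k: inside the interval → strictly worse (loss $57.7k).
Count: 4.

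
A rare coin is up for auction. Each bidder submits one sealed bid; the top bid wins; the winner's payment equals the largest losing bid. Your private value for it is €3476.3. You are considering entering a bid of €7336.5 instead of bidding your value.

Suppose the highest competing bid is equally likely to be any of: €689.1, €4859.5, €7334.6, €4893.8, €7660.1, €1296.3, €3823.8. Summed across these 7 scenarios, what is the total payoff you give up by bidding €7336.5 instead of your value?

€7006.5

The deviation costs you only when the competing bid falls strictly between €3476.3 and €7336.5; elsewhere both bids give the same outcome.
€689.1: outcomes coincide → loss €0.
€4859.5: truthful payoff €0, deviation payoff −€1383.2 → loss €1383.2.
€7334.6: truthful payoff €0, deviation payoff −€3858.3 → loss €3858.3.
€4893.8: truthful payoff €0, deviation payoff −€1417.5 → loss €1417.5.
€7660.1: outcomes coincide → loss €0.
€1296.3: outcomes coincide → loss €0.
€3823.8: truthful payoff €0, deviation payoff −€347.5 → loss €347.5.
Total loss = €1383.2 + €3858.3 + €1417.5 + €347.5 = €7006.5.
Because the price is fixed by the runner-up's bid, deviating from your value can only change a good outcome into a bad one — never the reverse.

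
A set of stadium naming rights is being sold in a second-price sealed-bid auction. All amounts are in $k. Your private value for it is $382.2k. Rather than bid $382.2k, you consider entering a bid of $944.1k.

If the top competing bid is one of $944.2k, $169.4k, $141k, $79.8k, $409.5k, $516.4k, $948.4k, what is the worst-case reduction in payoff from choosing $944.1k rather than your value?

$134.2k

$944.2k: same outcome either way → loss $0k.
$169.4k: same outcome either way → loss $0k.
$141k: same outcome either way → loss $0k.
$79.8k: same outcome either way → loss $0k.
$409.5k: truthful gives $0k, deviation gives −$27.3k → loss $27.3k.
$516.4k: truthful gives $0k, deviation gives −$134.2k → loss $134.2k.
$948.4k: same outcome either way → loss $0k.
Maximum loss: $134.2k.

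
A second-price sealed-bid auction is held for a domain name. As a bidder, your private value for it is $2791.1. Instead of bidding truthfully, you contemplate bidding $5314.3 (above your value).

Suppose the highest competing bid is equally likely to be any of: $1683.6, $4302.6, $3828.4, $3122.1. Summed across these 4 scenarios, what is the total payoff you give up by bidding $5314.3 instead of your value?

The deviation costs you only when the competing bid falls strictly between $2791.1 and $5314.3; elsewhere both bids give the same outcome.
$1683.6: outcomes coincide → loss $0.
$4302.6: truthful payoff $0, deviation payoff −$1511.5 → loss $1511.5.
$3828.4: truthful payoff $0, deviation payoff −$1037.3 → loss $1037.3.
$3122.1: truthful payoff $0, deviation payoff −$331 → loss $331.
Total loss = $1511.5 + $1037.3 + $331 = $2879.8.

$2879.8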